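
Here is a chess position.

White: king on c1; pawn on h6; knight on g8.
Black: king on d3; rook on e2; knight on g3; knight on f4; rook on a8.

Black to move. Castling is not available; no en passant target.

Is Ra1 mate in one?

yes

After Ra1: white king on c1; in check: yes, from the black rook on a1.
King squares — b1: attacked by Ra1; d1: attacked by Ra1; b2: attacked by Re2; c2: attacked by Re2; d2: attacked by Re2.
White has no legal moves → checkmate.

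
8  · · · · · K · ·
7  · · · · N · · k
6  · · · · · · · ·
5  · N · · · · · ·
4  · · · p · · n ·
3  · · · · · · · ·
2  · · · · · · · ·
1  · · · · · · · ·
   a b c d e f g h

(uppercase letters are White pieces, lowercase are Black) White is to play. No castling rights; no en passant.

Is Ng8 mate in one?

no

After Ng8: black king on h7; in check: no.
Black is not in check, so this cannot be checkmate.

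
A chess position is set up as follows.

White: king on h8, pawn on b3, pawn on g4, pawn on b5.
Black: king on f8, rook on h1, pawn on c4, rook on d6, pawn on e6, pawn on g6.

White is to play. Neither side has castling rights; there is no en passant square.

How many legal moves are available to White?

White to move; king on h8.
In check: yes, from the black rook on h1.
Legal moves: none.
Count: 0.

0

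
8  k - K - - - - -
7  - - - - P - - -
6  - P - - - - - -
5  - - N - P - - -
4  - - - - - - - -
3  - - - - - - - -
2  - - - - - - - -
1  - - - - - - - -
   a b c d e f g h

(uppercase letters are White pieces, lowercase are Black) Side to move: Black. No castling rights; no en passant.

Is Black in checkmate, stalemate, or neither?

stalemate

Black to move; black king on a8.
In check: no.
King squares — a7: attacked by Pb6; b7: attacked by Nc5; b8: attacked by Kc8.
Legal moves for Black: none.
Not in check and no legal moves → stalemate.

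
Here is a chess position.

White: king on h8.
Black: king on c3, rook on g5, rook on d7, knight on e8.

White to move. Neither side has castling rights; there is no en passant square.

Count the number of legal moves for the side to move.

White to move; king on h8.
In check: no.
Legal moves: none.
Count: 0.

0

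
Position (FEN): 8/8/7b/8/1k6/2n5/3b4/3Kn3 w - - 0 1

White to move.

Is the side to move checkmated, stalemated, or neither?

checkmate

White to move; white king on d1.
In check: yes, from the black knight on c3.
King squares — c1: attacked by Bd2; e1: attacked by Bd2; c2: attacked by Ne1; d2: attacked by Bh6; e2: attacked by Nc3.
Legal moves for White: none.
In check with no legal moves → checkmate.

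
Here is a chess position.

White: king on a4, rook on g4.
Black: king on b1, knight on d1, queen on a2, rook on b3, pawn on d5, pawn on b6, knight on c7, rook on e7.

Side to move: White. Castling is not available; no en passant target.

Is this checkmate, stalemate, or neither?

checkmate

White to move; white king on a4.
In check: yes, from the black queen on a2.
King squares — a3: attacked by Qa2; b3: attacked by Qa2; b4: attacked by Rb3; a5: attacked by Qa2; b5: attacked by Rb3.
Legal moves for White: none.
In check with no legal moves → checkmate.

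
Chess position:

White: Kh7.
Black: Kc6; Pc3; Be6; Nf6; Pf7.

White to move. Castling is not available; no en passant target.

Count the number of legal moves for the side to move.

3

White to move; king on h7.
In check: yes, from the black knight on f6.
Legal moves: Kh8, Kg7, Kh6.
Count: 3.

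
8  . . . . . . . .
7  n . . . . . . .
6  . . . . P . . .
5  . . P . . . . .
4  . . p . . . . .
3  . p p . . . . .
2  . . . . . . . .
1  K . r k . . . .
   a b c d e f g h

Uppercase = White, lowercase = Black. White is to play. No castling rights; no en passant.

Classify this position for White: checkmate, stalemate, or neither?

White to move; white king on a1.
In check: yes, from the black rook on c1.
King squares — b1: attacked by Rc1; a2: attacked by Pb3; b2: attacked by Pc3.
Legal moves for White: none.
In check with no legal moves → checkmate.

checkmate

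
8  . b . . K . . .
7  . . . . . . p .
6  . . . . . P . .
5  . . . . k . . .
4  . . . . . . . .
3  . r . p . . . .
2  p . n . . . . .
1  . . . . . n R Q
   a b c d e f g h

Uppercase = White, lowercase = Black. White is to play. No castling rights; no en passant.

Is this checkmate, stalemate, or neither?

White to move; white king on e8.
In check: no.
Legal moves for White include: Kf8, Kd8, Kf7, Ke7, Kd7, Qh8, Qa8, Qh7, Qb7, Qh6, Qc6, Qh5+, Qd5+, Qh4, Qe4+, Qh3, Qf3, Qh2+, ... (list truncated; more exist).
White has legal moves and is not in check → neither.

neither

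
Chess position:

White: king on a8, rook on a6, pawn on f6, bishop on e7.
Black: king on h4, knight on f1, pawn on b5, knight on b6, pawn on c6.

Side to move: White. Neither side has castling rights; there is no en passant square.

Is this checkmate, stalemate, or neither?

neither

White to move; white king on a8.
In check: yes, from the black knight on b6.
King squares — a7: available; b7: available; b8: available.
Legal moves for White: Kb8, Kb7, Ka7, Rxb6.
White is in check but has 4 legal moves → neither.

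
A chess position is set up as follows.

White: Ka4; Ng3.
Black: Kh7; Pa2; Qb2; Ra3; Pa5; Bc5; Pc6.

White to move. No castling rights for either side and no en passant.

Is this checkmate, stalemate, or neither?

White to move; white king on a4.
In check: yes, from the black rook on a3.
King squares — a3: attacked by Qb2; b3: attacked by Qb2; b4: attacked by Qb2; a5: attacked by Ra3; b5: attacked by Qb2.
Legal moves for White: none.
In check with no legal moves → checkmate.

checkmate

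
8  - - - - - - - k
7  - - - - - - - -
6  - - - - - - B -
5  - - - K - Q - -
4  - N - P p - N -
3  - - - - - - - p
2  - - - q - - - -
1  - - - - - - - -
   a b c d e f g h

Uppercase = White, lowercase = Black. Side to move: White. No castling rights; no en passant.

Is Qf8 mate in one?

After Qf8: black king on h8; in check: yes, from the white queen on f8.
King squares — g7: attacked by Qf8; h7: attacked by Bg6; g8: attacked by Qf8.
Black has no legal moves → checkmate.

yes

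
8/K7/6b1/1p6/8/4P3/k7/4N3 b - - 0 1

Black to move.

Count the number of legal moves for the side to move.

15

Black to move; king on a2.
In check: no.
Legal moves: Be8, Bh7, Bf7, Bh5, Bf5, Be4, Bd3, Bc2, Bb1, Kb3, Ka3, Kb2, Kb1, Ka1, b4.
Count: 15.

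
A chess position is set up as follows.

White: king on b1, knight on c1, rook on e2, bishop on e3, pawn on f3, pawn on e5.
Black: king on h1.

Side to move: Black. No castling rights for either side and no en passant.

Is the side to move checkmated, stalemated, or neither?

Black to move; black king on h1.
In check: no.
King squares — g1: attacked by Be3; g2: attacked by Re2; h2: attacked by Re2.
Legal moves for Black: none.
Not in check and no legal moves → stalemate.

stalemate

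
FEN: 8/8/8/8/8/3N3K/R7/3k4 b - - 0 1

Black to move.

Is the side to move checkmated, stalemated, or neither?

stalemate

Black to move; black king on d1.
In check: no.
King squares — c1: attacked by Nd3; e1: attacked by Nd3; c2: attacked by Ra2; d2: attacked by Ra2; e2: attacked by Ra2.
Legal moves for Black: none.
Not in check and no legal moves → stalemate.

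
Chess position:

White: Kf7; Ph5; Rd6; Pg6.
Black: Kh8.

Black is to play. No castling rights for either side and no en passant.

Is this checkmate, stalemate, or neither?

stalemate

Black to move; black king on h8.
In check: no.
King squares — g7: attacked by Kf7; h7: attacked by Pg6; g8: attacked by Kf7.
Legal moves for Black: none.
Not in check and no legal moves → stalemate.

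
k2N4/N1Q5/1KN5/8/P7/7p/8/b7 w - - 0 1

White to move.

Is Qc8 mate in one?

After Qc8: black king on a8; in check: yes, from the white queen on c8.
King squares — a7: attacked by Kb6; b7: attacked by Kb6; b8: attacked by Nc6.
Black has no legal moves → checkmate.

yes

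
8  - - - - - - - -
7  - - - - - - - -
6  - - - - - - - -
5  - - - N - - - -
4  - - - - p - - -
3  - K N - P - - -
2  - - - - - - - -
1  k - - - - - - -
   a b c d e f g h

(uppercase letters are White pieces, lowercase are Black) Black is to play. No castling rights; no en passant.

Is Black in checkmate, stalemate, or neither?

stalemate

Black to move; black king on a1.
In check: no.
King squares — b1: attacked by Nc3; a2: attacked by Kb3; b2: attacked by Kb3.
Legal moves for Black: none.
Not in check and no legal moves → stalemate.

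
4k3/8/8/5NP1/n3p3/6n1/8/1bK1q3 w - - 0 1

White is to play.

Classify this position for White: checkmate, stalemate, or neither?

White to move; white king on c1.
In check: yes, from the black queen on e1.
King squares — b1: attacked by Qe1; d1: attacked by Qe1; b2: attacked by Na4; c2: attacked by Bb1; d2: attacked by Qe1.
Legal moves for White: none.
In check with no legal moves → checkmate.

checkmate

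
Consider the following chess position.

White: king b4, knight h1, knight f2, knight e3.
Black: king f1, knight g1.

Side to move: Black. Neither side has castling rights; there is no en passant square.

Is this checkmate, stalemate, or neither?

Black to move; black king on f1.
In check: yes, from the white knight on e3.
King squares — e1: available; g1: own knight; e2: available; f2: attacked by Nh1; g2: attacked by Ne3.
Legal moves for Black: Ke2, Ke1.
Black is in check but has 2 legal moves → neither.

neither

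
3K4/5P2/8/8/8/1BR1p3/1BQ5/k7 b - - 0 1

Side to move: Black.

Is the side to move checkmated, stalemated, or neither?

Black to move; black king on a1.
In check: yes, from the white bishop on b2.
King squares — b1: attacked by Qc2; a2: attacked by Bb3; b2: attacked by Qc2.
Legal moves for Black: none.
In check with no legal moves → checkmate.

checkmate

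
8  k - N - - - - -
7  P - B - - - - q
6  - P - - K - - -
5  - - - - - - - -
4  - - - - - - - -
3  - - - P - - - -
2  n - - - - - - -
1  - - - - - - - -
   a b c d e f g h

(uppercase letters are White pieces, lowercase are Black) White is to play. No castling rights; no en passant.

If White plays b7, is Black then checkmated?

After b7: black king on a8; in check: yes, from the white pawn on b7.
Black has 1 legal reply: Kxb7.
In check but a legal move exists → not checkmate.

no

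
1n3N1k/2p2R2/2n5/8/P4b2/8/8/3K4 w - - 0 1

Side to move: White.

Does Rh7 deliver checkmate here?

no

After Rh7: black king on h8; in check: yes, from the white rook on h7.
Black has 1 legal reply: Kg8.
In check but a legal move exists → not checkmate.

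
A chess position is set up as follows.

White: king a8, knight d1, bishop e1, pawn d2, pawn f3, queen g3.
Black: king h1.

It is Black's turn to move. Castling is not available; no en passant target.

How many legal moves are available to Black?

0

Black to move; king on h1.
In check: no.
Legal moves: none.
Count: 0.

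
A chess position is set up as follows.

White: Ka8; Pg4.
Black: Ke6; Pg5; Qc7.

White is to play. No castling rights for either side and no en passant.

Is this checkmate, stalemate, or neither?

White to move; white king on a8.
In check: no.
King squares — a7: attacked by Qc7; b7: attacked by Qc7; b8: attacked by Qc7.
Legal moves for White: none.
Not in check and no legal moves → stalemate.

stalemate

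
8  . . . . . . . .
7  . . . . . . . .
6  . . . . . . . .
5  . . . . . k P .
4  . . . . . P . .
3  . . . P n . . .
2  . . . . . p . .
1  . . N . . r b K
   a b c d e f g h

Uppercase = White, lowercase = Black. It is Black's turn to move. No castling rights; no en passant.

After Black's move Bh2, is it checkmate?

no

After Bh2: white king on h1; in check: yes, from the black rook on f1.
White has 1 legal reply: Kxh2.
In check but a legal move exists → not checkmate.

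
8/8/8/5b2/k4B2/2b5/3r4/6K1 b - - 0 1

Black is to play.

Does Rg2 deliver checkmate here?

no

After Rg2: white king on g1; in check: yes, from the black rook on g2.
White has 3 legal replies: Kxg2, Kh1, Kf1.
In check but a legal move exists → not checkmate.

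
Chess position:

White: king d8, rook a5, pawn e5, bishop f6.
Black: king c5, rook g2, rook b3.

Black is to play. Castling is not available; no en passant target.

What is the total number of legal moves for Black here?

6

Black to move; king on c5.
In check: yes, from the white rook on a5.
Legal moves: Kc6, Kb6, Kd4, Kc4, Kb4, Rb5.
Count: 6.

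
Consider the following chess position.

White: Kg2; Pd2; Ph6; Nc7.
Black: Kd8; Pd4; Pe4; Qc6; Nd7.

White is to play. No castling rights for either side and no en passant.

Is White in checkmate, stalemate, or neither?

neither

White to move; white king on g2.
In check: no.
Legal moves for White: Ne8, Na8, Ne6+, Na6, Nd5, Nb5, Kh3, Kg3, Kh2, Kf2, Kh1, Kg1, Kf1, h7, d3.
White has 15 legal moves and is not in check → neither.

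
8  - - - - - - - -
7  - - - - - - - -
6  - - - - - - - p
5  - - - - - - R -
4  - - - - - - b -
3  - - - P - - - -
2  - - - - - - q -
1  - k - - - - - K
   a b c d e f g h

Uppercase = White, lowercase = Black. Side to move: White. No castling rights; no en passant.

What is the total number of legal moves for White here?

White to move; king on h1.
In check: yes, from the black queen on g2.
Legal moves: Kxg2.
Count: 1.

1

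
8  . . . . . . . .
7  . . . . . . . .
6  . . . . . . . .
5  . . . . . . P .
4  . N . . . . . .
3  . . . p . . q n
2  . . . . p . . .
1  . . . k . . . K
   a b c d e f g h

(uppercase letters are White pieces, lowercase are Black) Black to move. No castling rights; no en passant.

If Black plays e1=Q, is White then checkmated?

yes

After e1=Q: white king on h1; in check: yes, from the black queen on e1.
King squares — g1: attacked by Qe1; g2: attacked by Qg3; h2: attacked by Qg3.
White has no legal moves → checkmate.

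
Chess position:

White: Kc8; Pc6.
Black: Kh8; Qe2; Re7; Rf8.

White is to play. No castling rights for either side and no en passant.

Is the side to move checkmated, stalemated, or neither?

checkmate

White to move; white king on c8.
In check: yes, from the black rook on f8.
King squares — b7: attacked by Re7; c7: attacked by Re7; d7: attacked by Re7; b8: attacked by Rf8; d8: attacked by Rf8.
Legal moves for White: none.
In check with no legal moves → checkmate.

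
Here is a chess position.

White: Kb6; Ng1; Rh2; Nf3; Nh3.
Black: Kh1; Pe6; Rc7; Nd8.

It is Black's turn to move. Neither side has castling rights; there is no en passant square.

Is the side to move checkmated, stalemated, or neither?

Black to move; black king on h1.
In check: yes, from the white rook on h2.
King squares — g1: attacked by Nf3; g2: attacked by Rh2; h2: attacked by Nf3.
Legal moves for Black: none.
In check with no legal moves → checkmate.

checkmate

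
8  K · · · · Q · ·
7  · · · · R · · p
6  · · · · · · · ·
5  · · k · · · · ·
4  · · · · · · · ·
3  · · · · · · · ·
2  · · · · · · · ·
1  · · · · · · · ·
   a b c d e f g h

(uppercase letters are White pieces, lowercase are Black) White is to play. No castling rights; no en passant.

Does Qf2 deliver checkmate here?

After Qf2: black king on c5; in check: yes, from the white queen on f2.
Black has 6 legal replies: Kd6, Kc6, Kd5, Kb5, Kc4, Kb4.
In check but a legal move exists → not checkmate.

no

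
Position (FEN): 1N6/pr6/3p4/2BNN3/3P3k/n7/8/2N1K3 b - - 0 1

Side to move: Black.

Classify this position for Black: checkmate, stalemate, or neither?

neither

Black to move; black king on h4.
In check: no.
Legal moves for Black include: Rxb8, Rh7, Rg7, Rf7, Re7, Rd7, Rc7, Rb6, Rb5, Rb4, Rb3, Rb2, Rb1, Kh5, Kg5, Kh3, Kg3, Nb5, ... (list truncated; more exist).
Black has legal moves and is not in check → neither.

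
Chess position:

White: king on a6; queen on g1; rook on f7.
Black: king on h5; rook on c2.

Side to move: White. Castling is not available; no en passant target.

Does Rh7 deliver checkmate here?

yes

After Rh7: black king on h5; in check: yes, from the white rook on h7.
King squares — g4: attacked by Qg1; h4: attacked by Rh7; g5: attacked by Qg1; g6: attacked by Qg1; h6: attacked by Rh7.
Black has no legal moves → checkmate.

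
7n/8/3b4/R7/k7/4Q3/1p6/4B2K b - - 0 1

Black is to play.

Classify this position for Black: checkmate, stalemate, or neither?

Black to move; black king on a4.
In check: yes, from the white rook on a5.
King squares — a3: attacked by Qe3; b3: attacked by Qe3; b4: attacked by Be1; a5: attacked by Be1; b5: attacked by Ra5.
Legal moves for Black: none.
In check with no legal moves → checkmate.

checkmate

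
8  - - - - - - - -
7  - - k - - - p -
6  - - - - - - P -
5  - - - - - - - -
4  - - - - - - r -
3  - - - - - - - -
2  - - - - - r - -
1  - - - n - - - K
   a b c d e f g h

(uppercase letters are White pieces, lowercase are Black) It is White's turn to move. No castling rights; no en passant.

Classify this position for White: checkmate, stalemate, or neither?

White to move; white king on h1.
In check: no.
King squares — g1: attacked by Rg4; g2: attacked by Rf2; h2: attacked by Rf2.
Legal moves for White: none.
Not in check and no legal moves → stalemate.

stalemate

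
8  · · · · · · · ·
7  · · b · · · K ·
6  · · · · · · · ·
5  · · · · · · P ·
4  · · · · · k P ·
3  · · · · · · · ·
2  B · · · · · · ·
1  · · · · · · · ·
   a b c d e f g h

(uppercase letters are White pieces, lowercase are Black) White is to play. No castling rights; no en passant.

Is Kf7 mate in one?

After Kf7: black king on f4; in check: no.
Black is not in check, so this cannot be checkmate.

no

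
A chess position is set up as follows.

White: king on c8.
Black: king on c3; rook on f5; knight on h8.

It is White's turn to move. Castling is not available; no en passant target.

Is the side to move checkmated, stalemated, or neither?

White to move; white king on c8.
In check: no.
Legal moves for White: Kd8, Kb8, Kd7, Kc7, Kb7.
White has 5 legal moves and is not in check → neither.

neither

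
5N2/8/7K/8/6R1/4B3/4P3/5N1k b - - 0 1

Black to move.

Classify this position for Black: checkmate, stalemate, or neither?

stalemate

Black to move; black king on h1.
In check: no.
King squares — g1: attacked by Be3; g2: attacked by Rg4; h2: attacked by Nf1.
Legal moves for Black: none.
Not in check and no legal moves → stalemate.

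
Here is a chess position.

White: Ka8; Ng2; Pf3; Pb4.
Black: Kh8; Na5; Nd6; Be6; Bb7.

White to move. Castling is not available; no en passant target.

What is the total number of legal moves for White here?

2

White to move; king on a8.
In check: yes, from the black bishop on b7.
Legal moves: Kb8, Ka7.
Count: 2.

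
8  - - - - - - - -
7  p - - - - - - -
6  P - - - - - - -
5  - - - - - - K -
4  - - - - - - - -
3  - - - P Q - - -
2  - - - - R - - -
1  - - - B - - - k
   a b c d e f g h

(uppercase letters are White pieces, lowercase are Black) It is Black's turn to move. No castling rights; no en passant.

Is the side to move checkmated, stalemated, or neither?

stalemate

Black to move; black king on h1.
In check: no.
King squares — g1: attacked by Qe3; g2: attacked by Re2; h2: attacked by Re2.
Legal moves for Black: none.
Not in check and no legal moves → stalemate.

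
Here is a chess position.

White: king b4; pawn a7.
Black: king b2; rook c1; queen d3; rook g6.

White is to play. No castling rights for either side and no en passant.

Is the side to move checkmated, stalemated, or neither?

White to move; white king on b4.
In check: no.
Legal moves for White: Ka5, Ka4, a8=Q, a8=R, a8=B, a8=N.
White has 6 legal moves and is not in check → neither.

neither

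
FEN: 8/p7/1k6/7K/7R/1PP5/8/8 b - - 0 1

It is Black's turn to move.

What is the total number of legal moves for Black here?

9

Black to move; king on b6.
In check: no.
Legal moves: Kc7, Kb7, Kc6, Ka6, Kc5, Kb5, Ka5, a6, a5.
Count: 9.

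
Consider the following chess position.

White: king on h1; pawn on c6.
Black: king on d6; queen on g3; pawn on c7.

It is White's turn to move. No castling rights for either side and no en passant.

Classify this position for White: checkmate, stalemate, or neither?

stalemate

White to move; white king on h1.
In check: no.
King squares — g1: attacked by Qg3; g2: attacked by Qg3; h2: attacked by Qg3.
Legal moves for White: none.
Not in check and no legal moves → stalemate.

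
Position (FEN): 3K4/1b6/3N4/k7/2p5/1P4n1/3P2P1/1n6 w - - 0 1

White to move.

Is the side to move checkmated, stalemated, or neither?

neither

White to move; white king on d8.
In check: no.
Legal moves for White: Ke8, Ke7, Kd7, Kc7, Ne8, Nc8, Nf7, Nxb7+, Nf5, Nb5, Ne4, Nxc4+, bxc4, b4+, d3, d4.
White has 16 legal moves and is not in check → neither.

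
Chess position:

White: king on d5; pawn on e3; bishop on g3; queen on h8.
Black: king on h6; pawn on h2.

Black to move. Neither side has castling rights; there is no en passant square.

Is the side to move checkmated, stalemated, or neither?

neither

Black to move; black king on h6.
In check: yes, from the white queen on h8.
King squares — g5: available; h5: attacked by Qh8; g6: available; g7: attacked by Qh8; h7: attacked by Qh8.
Legal moves for Black: Kg6, Kg5.
Black is in check but has 2 legal moves → neither.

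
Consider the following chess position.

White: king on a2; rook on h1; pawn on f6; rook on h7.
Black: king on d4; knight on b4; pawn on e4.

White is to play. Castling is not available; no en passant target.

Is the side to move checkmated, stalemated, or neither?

White to move; white king on a2.
In check: yes, from the black knight on b4.
King squares — a1: available; b1: available; b2: available; a3: available; b3: available.
Legal moves for White: Kb3, Ka3, Kb2, Kb1, Ka1.
White is in check but has 5 legal moves → neither.

neither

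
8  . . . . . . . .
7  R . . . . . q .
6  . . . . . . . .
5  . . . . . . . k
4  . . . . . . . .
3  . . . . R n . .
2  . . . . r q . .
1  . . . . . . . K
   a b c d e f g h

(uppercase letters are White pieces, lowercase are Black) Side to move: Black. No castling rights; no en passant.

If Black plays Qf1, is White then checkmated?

After Qf1: white king on h1; in check: yes, from the black queen on f1.
King squares — g1: attacked by Qf1; g2: attacked by Qf1; h2: attacked by Re2.
White has no legal moves → checkmate.

yes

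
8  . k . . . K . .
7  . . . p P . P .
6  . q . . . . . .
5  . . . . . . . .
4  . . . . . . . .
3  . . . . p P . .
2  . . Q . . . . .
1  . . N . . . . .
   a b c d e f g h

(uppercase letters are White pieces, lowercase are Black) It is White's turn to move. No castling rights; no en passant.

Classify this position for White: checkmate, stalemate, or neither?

neither

White to move; white king on f8.
In check: no.
Legal moves for White include: Kg8, Ke8, Kf7, Qc8+, Qh7, Qc7+, Qg6, Qc6, Qf5, Qc5, Qe4, Qc4, Qa4, Qd3, Qc3, Qb3, Qh2+, Qg2, ... (list truncated; more exist).
White has legal moves and is not in check → neither.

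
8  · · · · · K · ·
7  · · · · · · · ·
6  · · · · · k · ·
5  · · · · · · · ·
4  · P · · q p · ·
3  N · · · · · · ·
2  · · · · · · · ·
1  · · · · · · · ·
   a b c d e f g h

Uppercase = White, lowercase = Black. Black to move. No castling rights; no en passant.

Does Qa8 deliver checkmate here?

After Qa8: white king on f8; in check: yes, from the black queen on a8.
King squares — e7: attacked by Kf6; f7: attacked by Kf6; g7: attacked by Kf6; e8: attacked by Qa8; g8: attacked by Qa8.
White has no legal moves → checkmate.

yes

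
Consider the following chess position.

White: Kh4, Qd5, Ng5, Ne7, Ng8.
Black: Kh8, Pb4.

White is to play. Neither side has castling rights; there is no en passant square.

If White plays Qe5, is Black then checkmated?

After Qe5: black king on h8; in check: yes, from the white queen on e5.
King squares — g7: attacked by Qe5; h7: attacked by Ng5; g8: attacked by Ne7.
Black has no legal moves → checkmate.

yes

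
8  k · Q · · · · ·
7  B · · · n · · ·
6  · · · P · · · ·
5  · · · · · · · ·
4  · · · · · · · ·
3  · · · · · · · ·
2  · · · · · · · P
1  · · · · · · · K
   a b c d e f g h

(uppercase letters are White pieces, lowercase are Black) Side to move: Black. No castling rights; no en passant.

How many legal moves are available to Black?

2

Black to move; king on a8.
In check: yes, from the white queen on c8.
Legal moves: Kxa7, Nxc8.
Count: 2.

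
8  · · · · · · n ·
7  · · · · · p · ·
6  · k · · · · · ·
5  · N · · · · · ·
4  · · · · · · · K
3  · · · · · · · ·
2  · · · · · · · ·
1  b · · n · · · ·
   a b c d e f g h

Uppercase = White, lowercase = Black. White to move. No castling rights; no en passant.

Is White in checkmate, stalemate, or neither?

neither

White to move; white king on h4.
In check: no.
Legal moves for White: Nc7, Na7, Nd6, Nd4, Nc3, Na3, Kh5, Kg5, Kg4, Kh3, Kg3.
White has 11 legal moves and is not in check → neither.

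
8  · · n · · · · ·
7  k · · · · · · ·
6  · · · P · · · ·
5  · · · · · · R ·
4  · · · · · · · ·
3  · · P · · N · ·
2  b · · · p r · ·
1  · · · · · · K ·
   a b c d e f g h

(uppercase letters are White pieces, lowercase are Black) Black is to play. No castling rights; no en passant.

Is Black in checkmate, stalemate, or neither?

Black to move; black king on a7.
In check: no.
Legal moves for Black include: Ne7, Nxd6, Nb6, Kb8, Ka8, Kb7, Kb6, Ka6, Rxf3, Rh2, Rg2+, Rf1+, Bg8, Bf7, Be6, Bd5, Bc4, Bb3, ... (list truncated; more exist).
Black has legal moves and is not in check → neither.

neither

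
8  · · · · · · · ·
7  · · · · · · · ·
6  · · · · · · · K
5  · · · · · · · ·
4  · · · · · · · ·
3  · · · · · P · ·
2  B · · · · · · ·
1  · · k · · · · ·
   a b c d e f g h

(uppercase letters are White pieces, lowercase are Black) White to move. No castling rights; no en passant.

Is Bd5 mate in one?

no

After Bd5: black king on c1; in check: no.
Black is not in check, so this cannot be checkmate.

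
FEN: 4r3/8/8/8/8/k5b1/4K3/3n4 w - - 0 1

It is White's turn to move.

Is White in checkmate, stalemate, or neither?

neither

White to move; white king on e2.
In check: yes, from the black rook on e8.
King squares — d1: available; e1: attacked by Bg3; f1: available; d2: available; f2: attacked by Nd1; d3: available; e3: attacked by Nd1; f3: available.
Legal moves for White: Kf3, Kd3, Kd2, Kf1, Kxd1.
White is in check but has 5 legal moves → neither.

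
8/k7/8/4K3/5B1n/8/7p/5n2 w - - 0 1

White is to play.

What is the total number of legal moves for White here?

White to move; king on e5.
In check: no.
Legal moves: Kf6, Ke6, Kd6, Kd5, Ke4, Kd4, Bh6, Bg5, Bg3, Be3+, Bxh2, Bd2, Bc1.
Count: 13.

13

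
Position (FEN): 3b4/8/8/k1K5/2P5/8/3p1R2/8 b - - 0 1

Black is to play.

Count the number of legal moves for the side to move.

Black to move; king on a5.
In check: no.
Legal moves: Be7+, Bc7, Bf6, Bb6+, Bg5, Bh4, Ka6, Ka4, d1=Q, d1=R, d1=B, d1=N.
Count: 12.

12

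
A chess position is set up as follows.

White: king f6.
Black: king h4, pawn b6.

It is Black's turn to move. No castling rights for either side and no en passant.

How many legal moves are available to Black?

Black to move; king on h4.
In check: no.
Legal moves: Kh5, Kg4, Kh3, Kg3, b5.
Count: 5.

5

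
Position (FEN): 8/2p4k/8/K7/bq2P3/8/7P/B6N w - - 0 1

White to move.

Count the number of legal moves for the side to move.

2

White to move; king on a5.
In check: yes, from the black queen on b4.
Legal moves: Ka6, Kxb4.
Count: 2.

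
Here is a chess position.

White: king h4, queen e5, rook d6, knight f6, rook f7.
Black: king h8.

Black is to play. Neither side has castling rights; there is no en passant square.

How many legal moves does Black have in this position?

0

Black to move; king on h8.
In check: no.
Legal moves: none.
Count: 0.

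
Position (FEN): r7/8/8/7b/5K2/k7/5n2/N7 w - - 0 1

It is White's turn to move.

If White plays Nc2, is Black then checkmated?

After Nc2: black king on a3; in check: yes, from the white knight on c2.
Black has 4 legal replies: Ka4, Kb3, Kb2, Ka2.
In check but a legal move exists → not checkmate.

no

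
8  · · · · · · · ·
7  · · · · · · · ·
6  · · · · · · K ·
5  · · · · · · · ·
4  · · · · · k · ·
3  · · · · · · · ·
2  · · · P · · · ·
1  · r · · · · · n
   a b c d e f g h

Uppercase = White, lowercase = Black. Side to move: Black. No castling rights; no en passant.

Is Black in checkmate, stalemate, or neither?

neither

Black to move; black king on f4.
In check: no.
Legal moves for Black include: Ke5, Kg4, Ke4, Kg3, Kf3, Ng3, Nf2, Rb8, Rb7, Rb6+, Rb5, Rb4, Rb3, Rb2, Rg1+, Rf1, Re1, Rd1, ... (list truncated; more exist).
Black has legal moves and is not in check → neither.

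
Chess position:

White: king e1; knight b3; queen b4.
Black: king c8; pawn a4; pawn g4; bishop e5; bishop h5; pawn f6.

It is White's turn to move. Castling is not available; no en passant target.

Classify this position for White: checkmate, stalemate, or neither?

White to move; white king on e1.
In check: no.
Legal moves for White include: Qf8+, Qb8+, Qe7, Qb7+, Qd6, Qb6, Qc5+, Qb5, Qa5, Qxg4+, Qf4, Qe4, Qd4, Qc4+, Qxa4, Qc3+, Qa3, Qd2, ... (list truncated; more exist).
White has legal moves and is not in check → neither.

neither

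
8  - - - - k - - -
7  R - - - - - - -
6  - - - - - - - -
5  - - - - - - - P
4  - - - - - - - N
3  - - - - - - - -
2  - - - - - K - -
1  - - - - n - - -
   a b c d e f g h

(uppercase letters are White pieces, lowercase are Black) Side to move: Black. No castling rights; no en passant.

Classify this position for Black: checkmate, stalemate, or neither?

neither

Black to move; black king on e8.
In check: no.
Legal moves for Black: Kf8, Kd8, Nf3, Nd3+, Ng2, Nc2.
Black has 6 legal moves and is not in check → neither.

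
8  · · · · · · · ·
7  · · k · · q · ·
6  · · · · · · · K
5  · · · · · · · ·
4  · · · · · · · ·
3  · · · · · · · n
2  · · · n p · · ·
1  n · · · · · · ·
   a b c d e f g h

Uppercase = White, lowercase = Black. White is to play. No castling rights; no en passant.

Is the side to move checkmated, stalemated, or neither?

stalemate

White to move; white king on h6.
In check: no.
King squares — g5: attacked by Nh3; h5: attacked by Qf7; g6: attacked by Qf7; g7: attacked by Qf7; h7: attacked by Qf7.
Legal moves for White: none.
Not in check and no legal moves → stalemate.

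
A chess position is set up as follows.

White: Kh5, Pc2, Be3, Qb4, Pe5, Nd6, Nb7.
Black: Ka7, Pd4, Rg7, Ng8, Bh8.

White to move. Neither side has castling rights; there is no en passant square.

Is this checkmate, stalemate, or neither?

White to move; white king on h5.
In check: no.
Legal moves for White include: Nd8, Nc5, Na5, Ne8, Nc8+, Nf7, Nf5, Nb5+, Ne4, Nc4, Kh4, Qb6+, Qc5+, Qb5, Qa5+, Qxd4+, Qc4, Qa4+, ... (list truncated; more exist).
White has legal moves and is not in check → neither.

neither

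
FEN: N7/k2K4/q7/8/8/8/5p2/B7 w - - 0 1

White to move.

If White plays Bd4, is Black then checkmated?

After Bd4: black king on a7; in check: yes, from the white bishop on d4.
Black has 4 legal replies: Kb8, Kxa8, Kb7, Qb6.
In check but a legal move exists → not checkmate.

no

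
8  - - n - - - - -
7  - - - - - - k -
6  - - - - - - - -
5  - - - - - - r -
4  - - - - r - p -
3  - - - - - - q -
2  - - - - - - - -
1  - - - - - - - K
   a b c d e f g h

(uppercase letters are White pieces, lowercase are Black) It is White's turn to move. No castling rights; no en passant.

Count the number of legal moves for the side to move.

White to move; king on h1.
In check: no.
Legal moves: none.
Count: 0.

0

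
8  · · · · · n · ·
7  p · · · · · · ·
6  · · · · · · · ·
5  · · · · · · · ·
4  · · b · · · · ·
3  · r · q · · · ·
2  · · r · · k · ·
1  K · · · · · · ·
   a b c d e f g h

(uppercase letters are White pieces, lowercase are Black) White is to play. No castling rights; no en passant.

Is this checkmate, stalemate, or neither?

stalemate

White to move; white king on a1.
In check: no.
King squares — b1: attacked by Rb3; a2: attacked by Rc2; b2: attacked by Rc2.
Legal moves for White: none.
Not in check and no legal moves → stalemate.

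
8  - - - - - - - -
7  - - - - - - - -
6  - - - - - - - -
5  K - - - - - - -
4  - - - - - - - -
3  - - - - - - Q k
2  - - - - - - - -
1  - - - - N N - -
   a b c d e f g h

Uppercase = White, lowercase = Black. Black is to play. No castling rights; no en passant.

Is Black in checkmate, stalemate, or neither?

Black to move; black king on h3.
In check: yes, from the white queen on g3.
King squares — g2: attacked by Ne1; h2: attacked by Nf1; g3: attacked by Nf1; g4: attacked by Qg3; h4: attacked by Qg3.
Legal moves for Black: none.
In check with no legal moves → checkmate.

checkmate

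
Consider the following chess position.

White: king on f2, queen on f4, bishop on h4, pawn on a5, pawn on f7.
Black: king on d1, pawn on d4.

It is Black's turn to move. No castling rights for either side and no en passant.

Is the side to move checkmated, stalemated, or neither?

neither

Black to move; black king on d1.
In check: no.
Legal moves for Black: Kc2, d3.
Black has 2 legal moves and is not in check → neither.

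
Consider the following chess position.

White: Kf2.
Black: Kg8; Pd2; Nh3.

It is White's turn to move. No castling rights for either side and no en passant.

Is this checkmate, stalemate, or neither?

neither

White to move; white king on f2.
In check: yes, from the black knight on h3.
Legal moves for White: Kg3, Kf3, Ke3, Kg2, Ke2, Kf1.
White is in check but has 6 legal moves → neither.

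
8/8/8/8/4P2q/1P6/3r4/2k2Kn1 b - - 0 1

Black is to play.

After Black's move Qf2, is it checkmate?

After Qf2: white king on f1; in check: yes, from the black queen on f2.
King squares — e1: attacked by Qf2; g1: attacked by Qf2; e2: attacked by Ng1; f2: attacked by Rd2; g2: attacked by Qf2.
White has no legal moves → checkmate.

yes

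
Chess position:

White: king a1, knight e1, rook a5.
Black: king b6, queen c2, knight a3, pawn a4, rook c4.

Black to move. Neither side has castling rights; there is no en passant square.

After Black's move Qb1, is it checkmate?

After Qb1: white king on a1; in check: yes, from the black queen on b1.
King squares — b1: attacked by Na3; a2: attacked by Qb1; b2: attacked by Qb1.
White has no legal moves → checkmate.

yes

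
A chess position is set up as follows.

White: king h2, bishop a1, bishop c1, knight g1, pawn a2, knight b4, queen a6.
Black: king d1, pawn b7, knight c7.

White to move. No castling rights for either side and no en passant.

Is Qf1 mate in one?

yes

After Qf1: black king on d1; in check: yes, from the white queen on f1.
King squares — c1: attacked by Qf1; e1: attacked by Qf1; c2: attacked by Nb4; d2: attacked by Bc1; e2: attacked by Qf1.
Black has no legal moves → checkmate.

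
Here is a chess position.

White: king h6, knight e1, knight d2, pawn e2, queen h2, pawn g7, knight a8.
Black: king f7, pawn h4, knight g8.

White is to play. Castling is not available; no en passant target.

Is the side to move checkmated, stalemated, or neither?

neither

White to move; white king on h6.
In check: yes, from the black knight on g8.
King squares — g5: available; h5: available; g6: attacked by Kf7; g7: own pawn; h7: available.
Legal moves for White: Kh7, Kh5, Kg5.
White is in check but has 3 legal moves → neither.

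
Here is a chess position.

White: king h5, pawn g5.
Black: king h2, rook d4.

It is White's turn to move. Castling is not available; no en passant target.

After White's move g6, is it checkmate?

no

After g6: black king on h2; in check: no.
Black is not in check, so this cannot be checkmate.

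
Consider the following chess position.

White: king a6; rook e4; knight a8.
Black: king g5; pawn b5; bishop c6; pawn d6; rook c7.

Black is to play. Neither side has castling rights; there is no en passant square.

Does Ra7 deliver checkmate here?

After Ra7: white king on a6; in check: yes, from the black rook on a7.
White has 2 legal replies: Kxa7, Kb6.
In check but a legal move exists → not checkmate.

no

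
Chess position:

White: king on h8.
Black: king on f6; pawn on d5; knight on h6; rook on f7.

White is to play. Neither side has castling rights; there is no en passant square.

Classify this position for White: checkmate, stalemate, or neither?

stalemate

White to move; white king on h8.
In check: no.
King squares — g7: attacked by Kf6; h7: attacked by Rf7; g8: attacked by Nh6.
Legal moves for White: none.
Not in check and no legal moves → stalemate.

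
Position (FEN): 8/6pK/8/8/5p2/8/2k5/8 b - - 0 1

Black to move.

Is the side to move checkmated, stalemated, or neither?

neither

Black to move; black king on c2.
In check: no.
Legal moves for Black: Kd3, Kc3, Kb3, Kd2, Kb2, Kd1, Kc1, Kb1, g6, f3, g5.
Black has 11 legal moves and is not in check → neither.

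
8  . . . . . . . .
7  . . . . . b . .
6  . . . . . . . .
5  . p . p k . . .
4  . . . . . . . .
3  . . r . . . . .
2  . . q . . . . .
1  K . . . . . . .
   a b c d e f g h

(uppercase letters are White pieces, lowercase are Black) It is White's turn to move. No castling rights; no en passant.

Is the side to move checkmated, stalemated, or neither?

stalemate

White to move; white king on a1.
In check: no.
King squares — b1: attacked by Qc2; a2: attacked by Qc2; b2: attacked by Qc2.
Legal moves for White: none.
Not in check and no legal moves → stalemate.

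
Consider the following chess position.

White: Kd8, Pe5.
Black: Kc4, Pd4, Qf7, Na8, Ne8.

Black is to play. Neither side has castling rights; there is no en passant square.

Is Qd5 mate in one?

no

After Qd5: white king on d8; in check: yes, from the black queen on d5.
White has 3 legal replies: Kxe8, Kc8, Ke7.
In check but a legal move exists → not checkmate.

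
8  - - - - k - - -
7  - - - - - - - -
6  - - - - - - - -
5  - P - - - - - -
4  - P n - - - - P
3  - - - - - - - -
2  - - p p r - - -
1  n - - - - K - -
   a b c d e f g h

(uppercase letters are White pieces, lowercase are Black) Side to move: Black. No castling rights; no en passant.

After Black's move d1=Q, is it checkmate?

After d1=Q: white king on f1; in check: yes, from the black queen on d1.
King squares — e1: attacked by Qd1; g1: attacked by Qd1; e2: attacked by Qd1; f2: attacked by Re2; g2: attacked by Re2.
White has no legal moves → checkmate.

yes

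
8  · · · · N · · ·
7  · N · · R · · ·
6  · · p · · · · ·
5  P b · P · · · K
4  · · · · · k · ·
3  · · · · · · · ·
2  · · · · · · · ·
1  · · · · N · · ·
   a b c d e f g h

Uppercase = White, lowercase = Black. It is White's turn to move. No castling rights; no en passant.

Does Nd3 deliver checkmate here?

After Nd3: black king on f4; in check: yes, from the white knight on d3.
Black has 4 legal replies: Kf5, Kg3, Kf3, Bxd3.
In check but a legal move exists → not checkmate.

no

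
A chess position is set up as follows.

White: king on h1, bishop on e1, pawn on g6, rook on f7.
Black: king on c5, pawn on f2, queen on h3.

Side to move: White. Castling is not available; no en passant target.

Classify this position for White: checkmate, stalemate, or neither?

checkmate

White to move; white king on h1.
In check: yes, from the black queen on h3.
King squares — g1: attacked by Pf2; g2: attacked by Qh3; h2: attacked by Qh3.
Legal moves for White: none.
In check with no legal moves → checkmate.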